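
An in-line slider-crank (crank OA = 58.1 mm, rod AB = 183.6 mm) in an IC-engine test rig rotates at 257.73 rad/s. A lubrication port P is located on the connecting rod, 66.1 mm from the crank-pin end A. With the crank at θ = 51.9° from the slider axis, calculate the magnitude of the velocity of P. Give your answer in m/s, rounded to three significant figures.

ω = 257.7 rad/s.  Crank-pin speed |V_A| = rω = 14.974 m/s, perpendicular to OA.
Rod angle: sinφ = −(r/L) sinθ ⇒ φ = -14.420°; ω_rod = −rω cosθ/√(L²−r²sin²θ) = -51.961 rad/s.
V_P = V_A + ω_rod × AP, with AP = 0.0661 m along the rod.
Components: V_Px = −rω sinθ − a·ω_rod·sinφ = -12.639 m/s;  V_Py = rω cosθ + a·ω_rod·cosφ = +5.9131 m/s.
|V_P| = √(V_Px² + V_Py²) = 13.954 m/s.

14.0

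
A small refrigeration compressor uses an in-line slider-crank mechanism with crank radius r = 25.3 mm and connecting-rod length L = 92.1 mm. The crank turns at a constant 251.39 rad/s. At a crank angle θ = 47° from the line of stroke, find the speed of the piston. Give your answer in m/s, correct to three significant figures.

ω = 251.4 rad/s
For an in-line slider-crank, x = r cosθ + √(L² − r² sin²θ), so v = −rω sinθ·[1 + r cosθ/√(L² − r² sin²θ)].
With r = 0.0253 m, L = 0.0921 m, θ = 47°: √(L² − r² sin²θ) = 0.090222 m.
v = −0.0253·251.4·0.73135·[1 + 0.0253·0.68200/0.090222] = -5.5411 m/s.
|v| = 5.5411 m/s.

5.54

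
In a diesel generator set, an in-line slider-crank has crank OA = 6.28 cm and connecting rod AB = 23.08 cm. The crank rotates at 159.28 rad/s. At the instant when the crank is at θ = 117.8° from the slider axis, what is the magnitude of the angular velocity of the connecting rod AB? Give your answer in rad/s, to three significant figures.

ω = 159.3 rad/s
The rod makes angle φ with the slider axis where L sinφ = r sinθ; differentiating, L cosφ·φ̇ = r ω cosθ.
L cosφ = √(L² − r² sin²θ) = 0.22401 m.
|ω_rod| = r ω |cosθ| / √(L² − r² sin²θ) = 0.0628·159.3·0.46639/0.22401 = 20.825 rad/s.

20.8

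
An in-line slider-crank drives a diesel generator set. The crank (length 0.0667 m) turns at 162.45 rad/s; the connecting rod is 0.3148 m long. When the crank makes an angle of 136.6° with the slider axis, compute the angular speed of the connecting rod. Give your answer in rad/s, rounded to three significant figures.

25.3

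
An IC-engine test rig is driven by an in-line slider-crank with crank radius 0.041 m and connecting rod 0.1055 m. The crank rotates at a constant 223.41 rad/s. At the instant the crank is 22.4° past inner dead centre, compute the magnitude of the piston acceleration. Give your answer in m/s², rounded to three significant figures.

2480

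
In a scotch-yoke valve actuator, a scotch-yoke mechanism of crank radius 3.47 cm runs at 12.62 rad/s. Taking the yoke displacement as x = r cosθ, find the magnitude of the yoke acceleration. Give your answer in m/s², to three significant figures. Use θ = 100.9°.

1.05

ω = 12.62 rad/s
x = r cosθ ⇒ ẍ = −rω² cosθ (ω constant).
|a| = rω²|cosθ| = 0.0347·(12.62)²·|cos 100.9°| = 1.045 m/s².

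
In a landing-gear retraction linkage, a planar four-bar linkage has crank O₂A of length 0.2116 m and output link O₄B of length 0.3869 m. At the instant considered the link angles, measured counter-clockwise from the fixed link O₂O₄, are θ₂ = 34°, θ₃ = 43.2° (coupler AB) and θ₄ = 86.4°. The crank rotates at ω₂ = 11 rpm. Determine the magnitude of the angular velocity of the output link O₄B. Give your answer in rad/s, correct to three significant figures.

ω₂ = 1.152 rad/s (from 11 rpm).
Differentiating the loop-closure r₂e^{iθ₂}+r₃e^{iθ₃}=r₁+r₄e^{iθ₄} gives r₂ω₂e^{iθ₂}+r₃ω₃e^{iθ₃}=r₄ω₄e^{iθ₄}.
Eliminating the other unknown: ω₄ = r₂ω₂ sin(θ₂−θ₃) / [r₄ sin(θ₄−θ₃)].
Numerator sine = -0.15988; denominator sine = +0.68455.
Result = 0.2116·1.152·(-0.15988) / (0.3869·(+0.68455)) = -0.14714 rad/s; magnitude 0.14714 rad/s.

0.147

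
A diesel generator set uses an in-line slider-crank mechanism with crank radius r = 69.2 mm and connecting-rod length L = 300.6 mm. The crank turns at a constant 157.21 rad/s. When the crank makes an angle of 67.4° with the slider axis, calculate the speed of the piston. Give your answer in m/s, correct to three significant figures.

ω = 157.2 rad/s
For an in-line slider-crank, x = r cosθ + √(L² − r² sin²θ), so v = −rω sinθ·[1 + r cosθ/√(L² − r² sin²θ)].
With r = 0.0692 m, L = 0.3006 m, θ = 67.4°: √(L² − r² sin²θ) = 0.29373 m.
v = −0.0692·157.2·0.92321·[1 + 0.0692·0.38430/0.29373] = -10.953 m/s.
|v| = 10.953 m/s.

11.0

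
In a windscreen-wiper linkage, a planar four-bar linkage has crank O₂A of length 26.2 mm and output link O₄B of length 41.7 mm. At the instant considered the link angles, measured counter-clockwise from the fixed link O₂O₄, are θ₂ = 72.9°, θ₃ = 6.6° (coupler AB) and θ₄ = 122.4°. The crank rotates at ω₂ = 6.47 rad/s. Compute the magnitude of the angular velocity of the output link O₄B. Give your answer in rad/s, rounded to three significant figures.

ω₂ = 6.47 rad/s
Differentiating the loop-closure r₂e^{iθ₂}+r₃e^{iθ₃}=r₁+r₄e^{iθ₄} gives r₂ω₂e^{iθ₂}+r₃ω₃e^{iθ₃}=r₄ω₄e^{iθ₄}.
Eliminating the other unknown: ω₄ = r₂ω₂ sin(θ₂−θ₃) / [r₄ sin(θ₄−θ₃)].
Numerator sine = +0.91566; denominator sine = +0.90032.
Result = 0.0262·6.47·(+0.91566) / (0.0417·(+0.90032)) = +4.1344 rad/s; magnitude 4.1344 rad/s.

4.13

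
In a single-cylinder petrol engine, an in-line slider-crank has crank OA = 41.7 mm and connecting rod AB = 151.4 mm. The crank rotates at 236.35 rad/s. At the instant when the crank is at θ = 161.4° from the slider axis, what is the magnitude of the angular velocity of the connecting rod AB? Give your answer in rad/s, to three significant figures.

ω = 236.3 rad/s
The rod makes angle φ with the slider axis where L sinφ = r sinθ; differentiating, L cosφ·φ̇ = r ω cosθ.
L cosφ = √(L² − r² sin²θ) = 0.15081 m.
|ω_rod| = r ω |cosθ| / √(L² − r² sin²θ) = 0.0417·236.3·0.94777/0.15081 = 61.937 rad/s.

61.9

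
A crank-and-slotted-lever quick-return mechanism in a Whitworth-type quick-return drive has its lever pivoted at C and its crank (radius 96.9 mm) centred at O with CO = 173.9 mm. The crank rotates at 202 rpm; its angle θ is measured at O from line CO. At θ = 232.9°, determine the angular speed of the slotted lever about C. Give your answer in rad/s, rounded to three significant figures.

ω = 21.15 rad/s (from 202 rpm).
Crank pin A relative to C: A = (d + r cosθ, r sinθ); lever angle φ = atan2(r sinθ, d + r cosθ).
Differentiating tanφ: φ̇ = rω(d cosθ + r)/(d² + r² + 2dr cosθ).
d² + r² + 2dr cosθ = |CA|² = 0.0193016 m²;  d cosθ + r = -0.0079979 m.
|ω_lever| = |0.0969·21.15·-0.0079979| / 0.0193016 = 0.84935 rad/s.

0.849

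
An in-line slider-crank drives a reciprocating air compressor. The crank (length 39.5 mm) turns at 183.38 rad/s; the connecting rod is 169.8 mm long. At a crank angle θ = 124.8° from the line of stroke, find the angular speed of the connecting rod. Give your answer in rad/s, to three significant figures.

24.8

ω = 183.4 rad/s
The rod makes angle φ with the slider axis where L sinφ = r sinθ; differentiating, L cosφ·φ̇ = r ω cosθ.
L cosφ = √(L² − r² sin²θ) = 0.16667 m.
|ω_rod| = r ω |cosθ| / √(L² − r² sin²θ) = 0.0395·183.4·0.57071/0.16667 = 24.803 rad/s.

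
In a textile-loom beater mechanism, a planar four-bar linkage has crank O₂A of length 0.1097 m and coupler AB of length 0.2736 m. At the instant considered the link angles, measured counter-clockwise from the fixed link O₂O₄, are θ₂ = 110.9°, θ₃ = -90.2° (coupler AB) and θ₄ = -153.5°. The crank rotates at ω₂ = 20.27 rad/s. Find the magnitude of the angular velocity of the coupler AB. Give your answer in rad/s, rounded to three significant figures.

ω₂ = 20.27 rad/s
Differentiating the loop-closure r₂e^{iθ₂}+r₃e^{iθ₃}=r₁+r₄e^{iθ₄} gives r₂ω₂e^{iθ₂}+r₃ω₃e^{iθ₃}=r₄ω₄e^{iθ₄}.
Eliminating the other unknown: ω₃ = r₂ω₂ sin(θ₄−θ₂) / [r₃ sin(θ₃−θ₄)].
Numerator sine = +0.99523; denominator sine = +0.89337.
Result = 0.1097·20.27·(+0.99523) / (0.2736·(+0.89337)) = +9.0539 rad/s; magnitude 9.0539 rad/s.

9.05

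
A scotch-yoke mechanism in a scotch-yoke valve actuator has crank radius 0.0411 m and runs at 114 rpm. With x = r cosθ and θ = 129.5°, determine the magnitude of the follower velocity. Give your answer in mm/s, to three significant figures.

ω = 11.94 rad/s (from 114 rpm).
x = r cosθ ⇒ ẋ = −rω sinθ.
|v| = rω|sinθ| = 0.0411·11.94·|sin 129.5°| = 0.3786 m/s = 378.6 mm/s.

379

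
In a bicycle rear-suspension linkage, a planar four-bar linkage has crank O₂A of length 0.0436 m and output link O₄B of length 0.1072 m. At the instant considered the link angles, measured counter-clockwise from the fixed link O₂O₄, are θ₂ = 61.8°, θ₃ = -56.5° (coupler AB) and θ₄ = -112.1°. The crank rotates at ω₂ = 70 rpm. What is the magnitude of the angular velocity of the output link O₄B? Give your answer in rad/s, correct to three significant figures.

3.18

ω₂ = 7.33 rad/s (from 70 rpm).
Differentiating the loop-closure r₂e^{iθ₂}+r₃e^{iθ₃}=r₁+r₄e^{iθ₄} gives r₂ω₂e^{iθ₂}+r₃ω₃e^{iθ₃}=r₄ω₄e^{iθ₄}.
Eliminating the other unknown: ω₄ = r₂ω₂ sin(θ₂−θ₃) / [r₄ sin(θ₄−θ₃)].
Numerator sine = +0.88048; denominator sine = -0.82511.
Result = 0.0436·7.33·(+0.88048) / (0.1072·(-0.82511)) = -3.1814 rad/s; magnitude 3.1814 rad/s.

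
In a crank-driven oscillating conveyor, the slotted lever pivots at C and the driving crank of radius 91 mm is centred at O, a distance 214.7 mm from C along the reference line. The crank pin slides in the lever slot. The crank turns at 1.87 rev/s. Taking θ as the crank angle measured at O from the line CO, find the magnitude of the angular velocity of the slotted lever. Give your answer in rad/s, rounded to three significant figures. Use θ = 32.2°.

3.33

ω = 11.75 rad/s (from 1.87 rev/s).
Crank pin A relative to C: A = (d + r cosθ, r sinθ); lever angle φ = atan2(r sinθ, d + r cosθ).
Differentiating tanφ: φ̇ = rω(d cosθ + r)/(d² + r² + 2dr cosθ).
d² + r² + 2dr cosθ = |CA|² = 0.0874424 m²;  d cosθ + r = +0.27268 m.
|ω_lever| = |0.091·11.75·+0.27268| / 0.0874424 = 3.3342 rad/s.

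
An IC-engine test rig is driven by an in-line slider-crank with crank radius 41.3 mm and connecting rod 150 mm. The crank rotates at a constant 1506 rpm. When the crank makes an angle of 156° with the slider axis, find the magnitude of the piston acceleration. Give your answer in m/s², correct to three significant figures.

ω = 2π·1506/60 = 157.7 rad/s
x(θ) = r cosθ + √(L² − r² sin²θ); with ω constant, a = ω²·d²x/dθ².
d²x/dθ² = −r cosθ − r²(cos2θ)/√u − r⁴ sin²2θ/(4u^{3/2}),  u = L² − r² sin²θ = 0.0222178 m².
Substituting r = 0.0413 m, L = 0.15 m, θ = 156°: d²x/dθ² = +0.029951 m.
a = ω²·d²x/dθ² = (157.7)²·(+0.029951) = +744.94 m/s²;  |a| = 744.94 m/s².

745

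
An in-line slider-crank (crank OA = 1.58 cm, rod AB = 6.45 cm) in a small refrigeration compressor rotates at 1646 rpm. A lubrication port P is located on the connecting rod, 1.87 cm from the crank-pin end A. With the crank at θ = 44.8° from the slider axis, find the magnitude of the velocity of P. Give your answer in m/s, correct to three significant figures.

ω = 172.4 rad/s.  Crank-pin speed |V_A| = rω = 2.7234 m/s, perpendicular to OA.
Rod angle: sinφ = −(r/L) sinθ ⇒ φ = -9.939°; ω_rod = −rω cosθ/√(L²−r²sin²θ) = -30.417 rad/s.
V_P = V_A + ω_rod × AP, with AP = 0.0187 m along the rod.
Components: V_Px = −rω sinθ − a·ω_rod·sinφ = -2.0172 m/s;  V_Py = rω cosθ + a·ω_rod·cosφ = +1.3722 m/s.
|V_P| = √(V_Px² + V_Py²) = 2.4397 m/s.

2.44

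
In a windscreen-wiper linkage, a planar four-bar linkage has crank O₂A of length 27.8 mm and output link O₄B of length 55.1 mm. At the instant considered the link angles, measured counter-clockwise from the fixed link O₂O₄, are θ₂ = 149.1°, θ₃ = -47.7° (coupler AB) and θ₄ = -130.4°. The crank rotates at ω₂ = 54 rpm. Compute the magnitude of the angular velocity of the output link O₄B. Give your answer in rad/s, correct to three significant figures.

0.831

ω₂ = 5.655 rad/s (from 54 rpm).
Differentiating the loop-closure r₂e^{iθ₂}+r₃e^{iθ₃}=r₁+r₄e^{iθ₄} gives r₂ω₂e^{iθ₂}+r₃ω₃e^{iθ₃}=r₄ω₄e^{iθ₄}.
Eliminating the other unknown: ω₄ = r₂ω₂ sin(θ₂−θ₃) / [r₄ sin(θ₄−θ₃)].
Numerator sine = -0.28903; denominator sine = -0.99189.
Result = 0.0278·5.655·(-0.28903) / (0.0551·(-0.99189)) = +0.83137 rad/s; magnitude 0.83137 rad/s.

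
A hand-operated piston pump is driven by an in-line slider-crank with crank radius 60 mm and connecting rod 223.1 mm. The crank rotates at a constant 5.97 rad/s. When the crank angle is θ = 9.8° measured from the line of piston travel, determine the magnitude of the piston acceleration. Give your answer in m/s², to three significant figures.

2.65

ω = 5.97 rad/s
x(θ) = r cosθ + √(L² − r² sin²θ); with ω constant, a = ω²·d²x/dθ².
d²x/dθ² = −r cosθ − r²(cos2θ)/√u − r⁴ sin²2θ/(4u^{3/2}),  u = L² − r² sin²θ = 0.0496693 m².
Substituting r = 0.06 m, L = 0.2231 m, θ = 9.8°: d²x/dθ² = -0.074375 m.
a = ω²·d²x/dθ² = (5.97)²·(-0.074375) = -2.6508 m/s²;  |a| = 2.6508 m/s².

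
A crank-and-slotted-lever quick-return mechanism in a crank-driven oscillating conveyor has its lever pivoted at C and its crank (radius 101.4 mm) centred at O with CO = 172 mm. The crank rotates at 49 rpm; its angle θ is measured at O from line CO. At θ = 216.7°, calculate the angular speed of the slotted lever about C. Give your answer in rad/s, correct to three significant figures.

ω = 5.131 rad/s (from 49 rpm).
Crank pin A relative to C: A = (d + r cosθ, r sinθ); lever angle φ = atan2(r sinθ, d + r cosθ).
Differentiating tanφ: φ̇ = rω(d cosθ + r)/(d² + r² + 2dr cosθ).
d² + r² + 2dr cosθ = |CA|² = 0.0118987 m²;  d cosθ + r = -0.036505 m.
|ω_lever| = |0.1014·5.131·-0.036505| / 0.0118987 = 1.5963 rad/s.

1.60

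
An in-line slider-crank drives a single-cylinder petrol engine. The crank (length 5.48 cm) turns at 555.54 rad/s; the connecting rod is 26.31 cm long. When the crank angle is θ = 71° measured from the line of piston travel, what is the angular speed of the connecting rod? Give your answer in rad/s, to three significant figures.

38.4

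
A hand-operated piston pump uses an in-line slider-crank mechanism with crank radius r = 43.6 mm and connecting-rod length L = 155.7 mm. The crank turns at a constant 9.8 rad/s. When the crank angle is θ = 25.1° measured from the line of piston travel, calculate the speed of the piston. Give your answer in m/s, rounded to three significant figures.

0.228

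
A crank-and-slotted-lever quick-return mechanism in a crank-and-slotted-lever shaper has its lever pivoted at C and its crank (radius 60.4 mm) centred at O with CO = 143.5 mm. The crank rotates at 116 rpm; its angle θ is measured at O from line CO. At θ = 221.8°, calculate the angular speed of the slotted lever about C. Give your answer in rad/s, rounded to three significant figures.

ω = 12.15 rad/s (from 116 rpm).
Crank pin A relative to C: A = (d + r cosθ, r sinθ); lever angle φ = atan2(r sinθ, d + r cosθ).
Differentiating tanφ: φ̇ = rω(d cosθ + r)/(d² + r² + 2dr cosθ).
d² + r² + 2dr cosθ = |CA|² = 0.0113177 m²;  d cosθ + r = -0.046576 m.
|ω_lever| = |0.0604·12.15·-0.046576| / 0.0113177 = 3.0194 rad/s.

3.02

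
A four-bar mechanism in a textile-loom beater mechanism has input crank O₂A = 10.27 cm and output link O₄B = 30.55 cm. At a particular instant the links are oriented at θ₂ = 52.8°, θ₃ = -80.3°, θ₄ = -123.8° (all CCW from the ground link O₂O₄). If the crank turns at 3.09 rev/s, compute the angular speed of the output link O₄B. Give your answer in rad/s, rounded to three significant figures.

6.92

ω₂ = 19.42 rad/s (from 3.09 rev/s).
Differentiating the loop-closure r₂e^{iθ₂}+r₃e^{iθ₃}=r₁+r₄e^{iθ₄} gives r₂ω₂e^{iθ₂}+r₃ω₃e^{iθ₃}=r₄ω₄e^{iθ₄}.
Eliminating the other unknown: ω₄ = r₂ω₂ sin(θ₂−θ₃) / [r₄ sin(θ₄−θ₃)].
Numerator sine = +0.73016; denominator sine = -0.68835.
Result = 0.1027·19.42·(+0.73016) / (0.3055·(-0.68835)) = -6.9232 rad/s; magnitude 6.9232 rad/s.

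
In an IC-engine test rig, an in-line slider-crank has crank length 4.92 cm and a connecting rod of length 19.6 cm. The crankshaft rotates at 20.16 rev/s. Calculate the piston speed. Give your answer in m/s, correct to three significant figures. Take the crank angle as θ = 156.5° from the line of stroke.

1.91

ω = 2π·20.2 = 126.7 rad/s
For an in-line slider-crank, x = r cosθ + √(L² − r² sin²θ), so v = −rω sinθ·[1 + r cosθ/√(L² − r² sin²θ)].
With r = 0.0492 m, L = 0.196 m, θ = 156.5°: √(L² − r² sin²θ) = 0.19502 m.
v = −0.0492·126.7·0.39875·[1 + 0.0492·-0.91706/0.19502] = -1.9101 m/s.
|v| = 1.9101 m/s.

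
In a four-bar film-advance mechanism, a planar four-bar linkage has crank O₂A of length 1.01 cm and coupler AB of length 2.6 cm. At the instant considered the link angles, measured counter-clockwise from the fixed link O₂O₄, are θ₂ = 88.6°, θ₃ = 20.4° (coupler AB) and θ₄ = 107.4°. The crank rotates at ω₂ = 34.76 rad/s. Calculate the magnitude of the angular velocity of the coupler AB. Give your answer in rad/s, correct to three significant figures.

ω₂ = 34.76 rad/s
Differentiating the loop-closure r₂e^{iθ₂}+r₃e^{iθ₃}=r₁+r₄e^{iθ₄} gives r₂ω₂e^{iθ₂}+r₃ω₃e^{iθ₃}=r₄ω₄e^{iθ₄}.
Eliminating the other unknown: ω₃ = r₂ω₂ sin(θ₄−θ₂) / [r₃ sin(θ₃−θ₄)].
Numerator sine = +0.32227; denominator sine = -0.99863.
Result = 0.0101·34.76·(+0.32227) / (0.026·(-0.99863)) = -4.3575 rad/s; magnitude 4.3575 rad/s.

4.36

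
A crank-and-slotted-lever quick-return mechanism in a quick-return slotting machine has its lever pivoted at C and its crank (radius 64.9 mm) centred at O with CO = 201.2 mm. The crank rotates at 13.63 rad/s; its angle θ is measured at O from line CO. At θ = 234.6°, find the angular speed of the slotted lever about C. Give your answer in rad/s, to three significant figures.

1.55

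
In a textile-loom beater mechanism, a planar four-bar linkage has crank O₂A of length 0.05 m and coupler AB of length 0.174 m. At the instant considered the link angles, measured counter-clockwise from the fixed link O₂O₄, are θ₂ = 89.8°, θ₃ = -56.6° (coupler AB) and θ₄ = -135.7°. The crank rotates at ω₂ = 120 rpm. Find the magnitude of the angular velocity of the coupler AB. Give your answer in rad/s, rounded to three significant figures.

ω₂ = 12.57 rad/s (from 120 rpm).
Differentiating the loop-closure r₂e^{iθ₂}+r₃e^{iθ₃}=r₁+r₄e^{iθ₄} gives r₂ω₂e^{iθ₂}+r₃ω₃e^{iθ₃}=r₄ω₄e^{iθ₄}.
Eliminating the other unknown: ω₃ = r₂ω₂ sin(θ₄−θ₂) / [r₃ sin(θ₃−θ₄)].
Numerator sine = +0.71325; denominator sine = +0.98196.
Result = 0.05·12.57·(+0.71325) / (0.174·(+0.98196)) = +2.6229 rad/s; magnitude 2.6229 rad/s.

2.62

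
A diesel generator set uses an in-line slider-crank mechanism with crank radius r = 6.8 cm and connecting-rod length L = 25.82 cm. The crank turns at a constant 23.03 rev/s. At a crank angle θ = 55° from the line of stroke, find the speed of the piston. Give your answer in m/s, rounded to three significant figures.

ω = 2π·23 = 144.7 rad/s
For an in-line slider-crank, x = r cosθ + √(L² − r² sin²θ), so v = −rω sinθ·[1 + r cosθ/√(L² − r² sin²θ)].
With r = 0.068 m, L = 0.2582 m, θ = 55°: √(L² − r² sin²θ) = 0.25212 m.
v = −0.068·144.7·0.81915·[1 + 0.068·0.57358/0.25212] = -9.3072 m/s.
|v| = 9.3072 m/s.

9.31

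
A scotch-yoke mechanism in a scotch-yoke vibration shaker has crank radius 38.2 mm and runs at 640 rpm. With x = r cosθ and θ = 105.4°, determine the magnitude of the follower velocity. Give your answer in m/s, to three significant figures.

2.47

ω = 67.02 rad/s (from 640 rpm).
x = r cosθ ⇒ ẋ = −rω sinθ.
|v| = rω|sinθ| = 0.0382·67.02·|sin 105.4°| = 2.4683 m/s.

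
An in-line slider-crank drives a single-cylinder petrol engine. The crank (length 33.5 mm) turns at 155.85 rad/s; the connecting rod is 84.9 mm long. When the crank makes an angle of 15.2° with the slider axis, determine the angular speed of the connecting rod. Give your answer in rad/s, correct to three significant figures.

ω = 155.8 rad/s
The rod makes angle φ with the slider axis where L sinφ = r sinθ; differentiating, L cosφ·φ̇ = r ω cosθ.
L cosφ = √(L² − r² sin²θ) = 0.084444 m.
|ω_rod| = r ω |cosθ| / √(L² − r² sin²θ) = 0.0335·155.8·0.96502/0.084444 = 59.664 rad/s.

59.7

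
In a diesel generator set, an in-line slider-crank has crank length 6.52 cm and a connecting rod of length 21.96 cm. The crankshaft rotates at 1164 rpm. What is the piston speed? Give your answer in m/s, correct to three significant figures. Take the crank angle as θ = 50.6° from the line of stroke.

7.33

ω = 2π·1164/60 = 121.9 rad/s
For an in-line slider-crank, x = r cosθ + √(L² − r² sin²θ), so v = −rω sinθ·[1 + r cosθ/√(L² − r² sin²θ)].
With r = 0.0652 m, L = 0.2196 m, θ = 50.6°: √(L² − r² sin²θ) = 0.21374 m.
v = −0.0652·121.9·0.77273·[1 + 0.0652·0.63473/0.21374] = -7.3303 m/s.
|v| = 7.3303 m/s.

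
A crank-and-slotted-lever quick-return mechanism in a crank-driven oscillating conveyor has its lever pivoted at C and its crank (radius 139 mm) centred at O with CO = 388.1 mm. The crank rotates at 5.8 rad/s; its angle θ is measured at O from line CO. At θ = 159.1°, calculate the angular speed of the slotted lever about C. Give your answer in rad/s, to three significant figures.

2.61

ω = 5.8 rad/s
Crank pin A relative to C: A = (d + r cosθ, r sinθ); lever angle φ = atan2(r sinθ, d + r cosθ).
Differentiating tanφ: φ̇ = rω(d cosθ + r)/(d² + r² + 2dr cosθ).
d² + r² + 2dr cosθ = |CA|² = 0.0691496 m²;  d cosθ + r = -0.22356 m.
|ω_lever| = |0.139·5.8·-0.22356| / 0.0691496 = 2.6065 rad/s.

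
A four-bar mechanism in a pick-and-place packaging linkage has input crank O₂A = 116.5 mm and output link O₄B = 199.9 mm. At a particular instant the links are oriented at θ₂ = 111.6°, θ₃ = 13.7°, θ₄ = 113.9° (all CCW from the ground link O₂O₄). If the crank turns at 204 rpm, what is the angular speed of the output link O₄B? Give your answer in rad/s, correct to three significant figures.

ω₂ = 21.36 rad/s (from 204 rpm).
Differentiating the loop-closure r₂e^{iθ₂}+r₃e^{iθ₃}=r₁+r₄e^{iθ₄} gives r₂ω₂e^{iθ₂}+r₃ω₃e^{iθ₃}=r₄ω₄e^{iθ₄}.
Eliminating the other unknown: ω₄ = r₂ω₂ sin(θ₂−θ₃) / [r₄ sin(θ₄−θ₃)].
Numerator sine = +0.99051; denominator sine = +0.98420.
Result = 0.1165·21.36·(+0.99051) / (0.1999·(+0.98420)) = +12.53 rad/s; magnitude 12.53 rad/s.

12.5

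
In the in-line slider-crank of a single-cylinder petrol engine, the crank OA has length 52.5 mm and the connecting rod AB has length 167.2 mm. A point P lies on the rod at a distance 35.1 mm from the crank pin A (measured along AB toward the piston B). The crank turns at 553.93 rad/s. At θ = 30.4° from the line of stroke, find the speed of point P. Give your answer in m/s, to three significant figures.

25.2

ω = 553.9 rad/s.  Crank-pin speed |V_A| = rω = 29.081 m/s, perpendicular to OA.
Rod angle: sinφ = −(r/L) sinθ ⇒ φ = -9.143°; ω_rod = −rω cosθ/√(L²−r²sin²θ) = -151.95 rad/s.
V_P = V_A + ω_rod × AP, with AP = 0.0351 m along the rod.
Components: V_Px = −rω sinθ − a·ω_rod·sinφ = -15.564 m/s;  V_Py = rω cosθ + a·ω_rod·cosφ = +19.817 m/s.
|V_P| = √(V_Px² + V_Py²) = 25.198 m/s.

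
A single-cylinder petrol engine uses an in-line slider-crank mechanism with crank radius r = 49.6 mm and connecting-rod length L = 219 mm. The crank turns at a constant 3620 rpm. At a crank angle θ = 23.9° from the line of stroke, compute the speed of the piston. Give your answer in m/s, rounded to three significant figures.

ω = 2π·3620/60 = 379.1 rad/s
For an in-line slider-crank, x = r cosθ + √(L² − r² sin²θ), so v = −rω sinθ·[1 + r cosθ/√(L² − r² sin²θ)].
With r = 0.0496 m, L = 0.219 m, θ = 23.9°: √(L² − r² sin²θ) = 0.21808 m.
v = −0.0496·379.1·0.40514·[1 + 0.0496·0.91425/0.21808] = -9.2018 m/s.
|v| = 9.2018 m/s.

9.20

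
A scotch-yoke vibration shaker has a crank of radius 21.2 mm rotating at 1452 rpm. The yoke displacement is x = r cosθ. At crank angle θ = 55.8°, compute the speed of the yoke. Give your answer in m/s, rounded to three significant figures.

2.67

ω = 152.1 rad/s (from 1452 rpm).
x = r cosθ ⇒ ẋ = −rω sinθ.
|v| = rω|sinθ| = 0.0212·152.1·|sin 55.8°| = 2.6661 m/s.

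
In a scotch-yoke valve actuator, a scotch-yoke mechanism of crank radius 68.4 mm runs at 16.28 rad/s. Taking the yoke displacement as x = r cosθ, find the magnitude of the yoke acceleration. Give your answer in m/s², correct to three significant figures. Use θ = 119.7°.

ω = 16.28 rad/s
x = r cosθ ⇒ ẍ = −rω² cosθ (ω constant).
|a| = rω²|cosθ| = 0.0684·(16.28)²·|cos 119.7°| = 8.982 m/s².

8.98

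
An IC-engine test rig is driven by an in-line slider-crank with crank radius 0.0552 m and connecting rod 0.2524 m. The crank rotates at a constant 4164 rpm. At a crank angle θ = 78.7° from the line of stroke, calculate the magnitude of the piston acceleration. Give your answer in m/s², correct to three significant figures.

ω = 2π·4164/60 = 436.1 rad/s
x(θ) = r cosθ + √(L² − r² sin²θ); with ω constant, a = ω²·d²x/dθ².
d²x/dθ² = −r cosθ − r²(cos2θ)/√u − r⁴ sin²2θ/(4u^{3/2}),  u = L² − r² sin²θ = 0.0607757 m².
Substituting r = 0.0552 m, L = 0.2524 m, θ = 78.7°: d²x/dθ² = +0.00057163 m.
a = ω²·d²x/dθ² = (436.1)²·(+0.00057163) = +108.69 m/s²;  |a| = 108.69 m/s².

109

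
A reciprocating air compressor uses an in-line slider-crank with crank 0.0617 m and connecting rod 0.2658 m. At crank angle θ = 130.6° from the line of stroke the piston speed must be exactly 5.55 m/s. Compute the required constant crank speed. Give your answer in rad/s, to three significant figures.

For an in-line slider-crank, |v_piston| = rω|sinθ|·[1 + r cosθ/√(L² − r² sin²θ)].
With r = 0.0617 m, L = 0.2658 m, θ = 130.6°: the bracketed kinematic factor |dx/dθ| = 0.039658 m.
ω = v/|dx/dθ| = 5.55/0.039658 = 139.95 rad/s.

140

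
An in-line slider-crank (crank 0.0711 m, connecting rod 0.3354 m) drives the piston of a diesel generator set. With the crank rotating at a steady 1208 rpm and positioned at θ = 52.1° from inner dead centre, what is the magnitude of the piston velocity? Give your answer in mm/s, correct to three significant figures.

ω = 2π·1208/60 = 126.5 rad/s
For an in-line slider-crank, x = r cosθ + √(L² − r² sin²θ), so v = −rω sinθ·[1 + r cosθ/√(L² − r² sin²θ)].
With r = 0.0711 m, L = 0.3354 m, θ = 52.1°: √(L² − r² sin²θ) = 0.33067 m.
v = −0.0711·126.5·0.78908·[1 + 0.0711·0.61429/0.33067] = -8.0346 m/s.
|v| = 8.0346 m/s = 8034.6 mm/s.

8030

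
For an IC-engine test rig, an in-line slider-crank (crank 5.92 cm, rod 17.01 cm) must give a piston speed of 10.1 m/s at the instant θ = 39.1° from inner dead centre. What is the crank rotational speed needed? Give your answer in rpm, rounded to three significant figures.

2020

For an in-line slider-crank, |v_piston| = rω|sinθ|·[1 + r cosθ/√(L² − r² sin²θ)].
With r = 0.0592 m, L = 0.1701 m, θ = 39.1°: the bracketed kinematic factor |dx/dθ| = 0.047672 m.
ω = v/|dx/dθ| = 10.1/0.047672 = 211.86 rad/s.
N = 60ω/(2π) = 2023.2 rpm.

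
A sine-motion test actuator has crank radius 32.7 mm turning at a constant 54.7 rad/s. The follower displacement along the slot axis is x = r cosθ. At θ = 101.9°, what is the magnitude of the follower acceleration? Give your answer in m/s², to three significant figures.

20.2

ω = 54.7 rad/s
x = r cosθ ⇒ ẍ = −rω² cosθ (ω constant).
|a| = rω²|cosθ| = 0.0327·(54.7)²·|cos 101.9°| = 20.175 m/s².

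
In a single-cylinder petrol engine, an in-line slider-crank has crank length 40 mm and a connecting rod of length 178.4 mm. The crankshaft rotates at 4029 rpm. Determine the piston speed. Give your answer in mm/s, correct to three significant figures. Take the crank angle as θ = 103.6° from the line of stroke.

15500

ω = 2π·4029/60 = 421.9 rad/s
For an in-line slider-crank, x = r cosθ + √(L² − r² sin²θ), so v = −rω sinθ·[1 + r cosθ/√(L² − r² sin²θ)].
With r = 0.04 m, L = 0.1784 m, θ = 103.6°: √(L² − r² sin²θ) = 0.17411 m.
v = −0.04·421.9·0.97196·[1 + 0.04·-0.23514/0.17411] = -15.517 m/s.
|v| = 15.517 m/s = 15517 mm/s.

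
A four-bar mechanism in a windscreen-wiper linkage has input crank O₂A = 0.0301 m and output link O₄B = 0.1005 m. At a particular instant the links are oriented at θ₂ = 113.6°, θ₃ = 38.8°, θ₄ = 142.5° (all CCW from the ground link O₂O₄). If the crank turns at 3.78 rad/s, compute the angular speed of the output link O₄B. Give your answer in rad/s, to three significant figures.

1.12

ω₂ = 3.78 rad/s
Differentiating the loop-closure r₂e^{iθ₂}+r₃e^{iθ₃}=r₁+r₄e^{iθ₄} gives r₂ω₂e^{iθ₂}+r₃ω₃e^{iθ₃}=r₄ω₄e^{iθ₄}.
Eliminating the other unknown: ω₄ = r₂ω₂ sin(θ₂−θ₃) / [r₄ sin(θ₄−θ₃)].
Numerator sine = +0.96502; denominator sine = +0.97155.
Result = 0.0301·3.78·(+0.96502) / (0.1005·(+0.97155)) = +1.1245 rad/s; magnitude 1.1245 rad/s.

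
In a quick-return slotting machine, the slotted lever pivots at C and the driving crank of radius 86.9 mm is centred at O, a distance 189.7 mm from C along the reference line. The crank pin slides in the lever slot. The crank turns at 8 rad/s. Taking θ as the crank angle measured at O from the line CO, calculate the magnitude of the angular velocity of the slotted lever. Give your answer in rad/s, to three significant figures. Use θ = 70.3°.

ω = 8 rad/s
Crank pin A relative to C: A = (d + r cosθ, r sinθ); lever angle φ = atan2(r sinθ, d + r cosθ).
Differentiating tanφ: φ̇ = rω(d cosθ + r)/(d² + r² + 2dr cosθ).
d² + r² + 2dr cosθ = |CA|² = 0.0546517 m²;  d cosθ + r = +0.15085 m.
|ω_lever| = |0.0869·8·+0.15085| / 0.0546517 = 1.9189 rad/s.

1.92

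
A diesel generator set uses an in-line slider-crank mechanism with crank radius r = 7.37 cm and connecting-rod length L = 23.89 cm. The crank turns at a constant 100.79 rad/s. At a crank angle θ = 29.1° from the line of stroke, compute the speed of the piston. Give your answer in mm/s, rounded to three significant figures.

4600

ω = 100.8 rad/s
For an in-line slider-crank, x = r cosθ + √(L² − r² sin²θ), so v = −rω sinθ·[1 + r cosθ/√(L² − r² sin²θ)].
With r = 0.0737 m, L = 0.2389 m, θ = 29.1°: √(L² − r² sin²θ) = 0.2362 m.
v = −0.0737·100.8·0.48634·[1 + 0.0737·0.87377/0.2362] = -4.5976 m/s.
|v| = 4.5976 m/s = 4597.6 mm/s.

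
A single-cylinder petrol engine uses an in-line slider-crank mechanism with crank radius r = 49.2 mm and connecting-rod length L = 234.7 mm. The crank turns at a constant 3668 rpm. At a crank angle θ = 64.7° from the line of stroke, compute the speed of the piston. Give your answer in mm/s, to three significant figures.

ω = 2π·3668/60 = 384.1 rad/s
For an in-line slider-crank, x = r cosθ + √(L² − r² sin²θ), so v = −rω sinθ·[1 + r cosθ/√(L² − r² sin²θ)].
With r = 0.0492 m, L = 0.2347 m, θ = 64.7°: √(L² − r² sin²θ) = 0.23045 m.
v = −0.0492·384.1·0.90408·[1 + 0.0492·0.42736/0.23045] = -18.645 m/s.
|v| = 18.645 m/s = 18645 mm/s.

18600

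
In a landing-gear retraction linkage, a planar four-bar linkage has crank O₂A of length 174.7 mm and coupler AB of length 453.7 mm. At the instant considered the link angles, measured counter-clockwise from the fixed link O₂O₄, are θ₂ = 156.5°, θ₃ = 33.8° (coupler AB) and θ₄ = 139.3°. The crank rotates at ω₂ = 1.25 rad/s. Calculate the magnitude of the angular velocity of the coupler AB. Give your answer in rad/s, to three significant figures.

ω₂ = 1.25 rad/s
Differentiating the loop-closure r₂e^{iθ₂}+r₃e^{iθ₃}=r₁+r₄e^{iθ₄} gives r₂ω₂e^{iθ₂}+r₃ω₃e^{iθ₃}=r₄ω₄e^{iθ₄}.
Eliminating the other unknown: ω₃ = r₂ω₂ sin(θ₄−θ₂) / [r₃ sin(θ₃−θ₄)].
Numerator sine = -0.29571; denominator sine = -0.96363.
Result = 0.1747·1.25·(-0.29571) / (0.4537·(-0.96363)) = +0.1477 rad/s; magnitude 0.1477 rad/s.

0.148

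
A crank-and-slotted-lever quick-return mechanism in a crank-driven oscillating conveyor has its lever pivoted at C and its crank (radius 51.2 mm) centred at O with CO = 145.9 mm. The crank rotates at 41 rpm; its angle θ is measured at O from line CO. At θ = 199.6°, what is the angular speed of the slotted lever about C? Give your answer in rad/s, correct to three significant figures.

1.93

ω = 4.294 rad/s (from 41 rpm).
Crank pin A relative to C: A = (d + r cosθ, r sinθ); lever angle φ = atan2(r sinθ, d + r cosθ).
Differentiating tanφ: φ̇ = rω(d cosθ + r)/(d² + r² + 2dr cosθ).
d² + r² + 2dr cosθ = |CA|² = 0.00983376 m²;  d cosθ + r = -0.086246 m.
|ω_lever| = |0.0512·4.294·-0.086246| / 0.00983376 = 1.928 rad/s.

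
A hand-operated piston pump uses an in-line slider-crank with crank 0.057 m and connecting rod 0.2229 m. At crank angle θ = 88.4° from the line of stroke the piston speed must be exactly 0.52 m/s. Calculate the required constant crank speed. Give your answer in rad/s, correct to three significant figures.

For an in-line slider-crank, |v_piston| = rω|sinθ|·[1 + r cosθ/√(L² − r² sin²θ)].
With r = 0.057 m, L = 0.2229 m, θ = 88.4°: the bracketed kinematic factor |dx/dθ| = 0.057399 m.
ω = v/|dx/dθ| = 0.52/0.057399 = 9.0595 rad/s.

9.06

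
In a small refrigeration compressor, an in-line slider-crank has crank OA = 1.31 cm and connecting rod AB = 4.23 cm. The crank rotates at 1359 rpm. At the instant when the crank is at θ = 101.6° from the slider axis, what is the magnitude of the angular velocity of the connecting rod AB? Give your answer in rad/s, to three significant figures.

9.30

ω = 142.3 rad/s (converted from 1359 rpm).
The rod makes angle φ with the slider axis where L sinφ = r sinθ; differentiating, L cosφ·φ̇ = r ω cosθ.
L cosφ = √(L² − r² sin²θ) = 0.040307 m.
|ω_rod| = r ω |cosθ| / √(L² − r² sin²θ) = 0.0131·142.3·0.20108/0.040307 = 9.3005 rad/s.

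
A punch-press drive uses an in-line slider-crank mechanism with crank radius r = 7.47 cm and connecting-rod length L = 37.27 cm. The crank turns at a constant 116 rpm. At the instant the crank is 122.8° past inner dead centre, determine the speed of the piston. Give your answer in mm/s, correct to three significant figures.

679

ω = 2π·116/60 = 12.15 rad/s
For an in-line slider-crank, x = r cosθ + √(L² − r² sin²θ), so v = −rω sinθ·[1 + r cosθ/√(L² − r² sin²θ)].
With r = 0.0747 m, L = 0.3727 m, θ = 122.8°: √(L² − r² sin²θ) = 0.36737 m.
v = −0.0747·12.15·0.84057·[1 + 0.0747·-0.54171/0.36737] = -0.67873 m/s.
|v| = 0.67873 m/s = 678.73 mm/s.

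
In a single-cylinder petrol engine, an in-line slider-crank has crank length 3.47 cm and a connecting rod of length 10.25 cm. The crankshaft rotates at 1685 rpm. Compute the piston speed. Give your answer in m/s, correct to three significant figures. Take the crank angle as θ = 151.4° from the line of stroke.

2.05

ω = 2π·1685/60 = 176.5 rad/s
For an in-line slider-crank, x = r cosθ + √(L² − r² sin²θ), so v = −rω sinθ·[1 + r cosθ/√(L² − r² sin²θ)].
With r = 0.0347 m, L = 0.1025 m, θ = 151.4°: √(L² − r² sin²θ) = 0.10115 m.
v = −0.0347·176.5·0.47869·[1 + 0.0347·-0.87798/0.10115] = -2.0481 m/s.
|v| = 2.0481 m/s.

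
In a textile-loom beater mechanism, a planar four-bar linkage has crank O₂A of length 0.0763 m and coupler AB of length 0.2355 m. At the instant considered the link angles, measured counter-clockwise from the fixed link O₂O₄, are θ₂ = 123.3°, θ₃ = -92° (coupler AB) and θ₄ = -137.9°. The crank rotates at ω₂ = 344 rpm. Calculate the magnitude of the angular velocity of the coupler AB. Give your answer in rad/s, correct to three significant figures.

16.1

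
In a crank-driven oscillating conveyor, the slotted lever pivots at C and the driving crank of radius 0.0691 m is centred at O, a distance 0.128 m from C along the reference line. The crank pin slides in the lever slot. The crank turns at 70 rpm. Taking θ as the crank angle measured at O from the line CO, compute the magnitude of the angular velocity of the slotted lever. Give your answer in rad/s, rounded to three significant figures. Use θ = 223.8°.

ω = 7.33 rad/s (from 70 rpm).
Crank pin A relative to C: A = (d + r cosθ, r sinθ); lever angle φ = atan2(r sinθ, d + r cosθ).
Differentiating tanφ: φ̇ = rω(d cosθ + r)/(d² + r² + 2dr cosθ).
d² + r² + 2dr cosθ = |CA|² = 0.00839116 m²;  d cosθ + r = -0.023285 m.
|ω_lever| = |0.0691·7.33·-0.023285| / 0.00839116 = 1.4056 rad/s.

1.41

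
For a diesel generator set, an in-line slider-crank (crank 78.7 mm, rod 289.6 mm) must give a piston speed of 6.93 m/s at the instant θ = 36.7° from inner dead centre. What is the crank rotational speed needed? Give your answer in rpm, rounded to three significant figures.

1150

For an in-line slider-crank, |v_piston| = rω|sinθ|·[1 + r cosθ/√(L² − r² sin²θ)].
With r = 0.0787 m, L = 0.2896 m, θ = 36.7°: the bracketed kinematic factor |dx/dθ| = 0.057419 m.
ω = v/|dx/dθ| = 6.93/0.057419 = 120.69 rad/s.
N = 60ω/(2π) = 1152.5 rpm.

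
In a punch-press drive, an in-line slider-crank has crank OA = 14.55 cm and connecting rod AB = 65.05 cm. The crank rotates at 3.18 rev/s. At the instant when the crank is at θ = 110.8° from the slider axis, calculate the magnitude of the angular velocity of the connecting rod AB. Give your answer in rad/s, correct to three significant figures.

1.62

ω = 19.98 rad/s (converted from 3.18 rev/s).
The rod makes angle φ with the slider axis where L sinφ = r sinθ; differentiating, L cosφ·φ̇ = r ω cosθ.
L cosφ = √(L² − r² sin²θ) = 0.63612 m.
|ω_rod| = r ω |cosθ| / √(L² − r² sin²θ) = 0.1455·19.98·0.35511/0.63612 = 1.6229 rad/s.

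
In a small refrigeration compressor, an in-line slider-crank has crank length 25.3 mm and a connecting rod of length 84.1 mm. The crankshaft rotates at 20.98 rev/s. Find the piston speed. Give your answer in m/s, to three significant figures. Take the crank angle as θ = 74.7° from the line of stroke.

ω = 2π·21 = 131.8 rad/s
For an in-line slider-crank, x = r cosθ + √(L² − r² sin²θ), so v = −rω sinθ·[1 + r cosθ/√(L² − r² sin²θ)].
With r = 0.0253 m, L = 0.0841 m, θ = 74.7°: √(L² − r² sin²θ) = 0.080482 m.
v = −0.0253·131.8·0.96456·[1 + 0.0253·0.26387/0.080482] = -3.4837 m/s.
|v| = 3.4837 m/s.

3.48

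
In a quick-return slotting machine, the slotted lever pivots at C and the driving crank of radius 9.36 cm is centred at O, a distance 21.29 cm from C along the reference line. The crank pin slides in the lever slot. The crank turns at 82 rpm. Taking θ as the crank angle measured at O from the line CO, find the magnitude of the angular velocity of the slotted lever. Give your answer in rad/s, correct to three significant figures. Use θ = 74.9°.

ω = 8.587 rad/s (from 82 rpm).
Crank pin A relative to C: A = (d + r cosθ, r sinθ); lever angle φ = atan2(r sinθ, d + r cosθ).
Differentiating tanφ: φ̇ = rω(d cosθ + r)/(d² + r² + 2dr cosθ).
d² + r² + 2dr cosθ = |CA|² = 0.0644697 m²;  d cosθ + r = +0.14906 m.
|ω_lever| = |0.0936·8.587·+0.14906| / 0.0644697 = 1.8584 rad/s.

1.86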